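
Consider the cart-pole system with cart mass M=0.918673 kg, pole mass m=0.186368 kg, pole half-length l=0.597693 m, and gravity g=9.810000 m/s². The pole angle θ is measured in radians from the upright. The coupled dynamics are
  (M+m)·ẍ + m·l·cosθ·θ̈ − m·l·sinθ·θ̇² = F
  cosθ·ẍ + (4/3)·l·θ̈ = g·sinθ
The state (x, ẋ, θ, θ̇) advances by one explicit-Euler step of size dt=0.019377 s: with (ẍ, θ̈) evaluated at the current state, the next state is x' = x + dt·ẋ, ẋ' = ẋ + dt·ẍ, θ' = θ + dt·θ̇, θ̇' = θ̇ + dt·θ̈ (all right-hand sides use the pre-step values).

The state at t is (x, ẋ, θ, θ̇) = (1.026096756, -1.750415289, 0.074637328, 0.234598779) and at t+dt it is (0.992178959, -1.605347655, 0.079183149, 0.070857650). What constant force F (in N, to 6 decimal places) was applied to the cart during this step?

ẍ = (ẋ'−ẋ)/dt = (-1.605347655−-1.750415289)/0.019377 = 7.486589
θ̈ = (θ̇'−θ̇)/dt = (0.070857650−0.234598779)/0.019377 = -8.450283
sinθ=0.074568, cosθ=0.997216
F = (M+m)·ẍ + m·l·cosθ·θ̈ − m·l·sinθ·θ̇² = 8.272988 + -0.938664 − 0.000457 = 7.333867

F = 7.333867 N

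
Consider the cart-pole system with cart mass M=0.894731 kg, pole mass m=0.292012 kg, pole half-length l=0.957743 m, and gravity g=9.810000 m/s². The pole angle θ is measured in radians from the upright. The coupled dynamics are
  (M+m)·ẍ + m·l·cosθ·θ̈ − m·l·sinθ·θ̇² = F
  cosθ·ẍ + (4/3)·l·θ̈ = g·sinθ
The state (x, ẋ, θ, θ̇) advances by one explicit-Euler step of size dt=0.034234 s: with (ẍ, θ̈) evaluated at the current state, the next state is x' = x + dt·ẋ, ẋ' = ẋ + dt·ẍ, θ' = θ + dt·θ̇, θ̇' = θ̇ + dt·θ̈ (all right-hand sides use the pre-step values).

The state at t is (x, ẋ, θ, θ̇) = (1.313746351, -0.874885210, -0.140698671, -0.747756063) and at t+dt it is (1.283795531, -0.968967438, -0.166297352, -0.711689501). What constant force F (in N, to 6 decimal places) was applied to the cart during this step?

F = -2.947758 N

ẍ = (ẋ'−ẋ)/dt = (-0.968967438−-0.874885210)/0.034234 = -2.748210
θ̈ = (θ̇'−θ̇)/dt = (-0.711689501−-0.747756063)/0.034234 = 1.053530
sinθ=-0.140235, cosθ=0.990118
F = (M+m)·ẍ + m·l·cosθ·θ̈ − m·l·sinθ·θ̇² = -3.261419 + 0.291732 − -0.021929 = -2.947758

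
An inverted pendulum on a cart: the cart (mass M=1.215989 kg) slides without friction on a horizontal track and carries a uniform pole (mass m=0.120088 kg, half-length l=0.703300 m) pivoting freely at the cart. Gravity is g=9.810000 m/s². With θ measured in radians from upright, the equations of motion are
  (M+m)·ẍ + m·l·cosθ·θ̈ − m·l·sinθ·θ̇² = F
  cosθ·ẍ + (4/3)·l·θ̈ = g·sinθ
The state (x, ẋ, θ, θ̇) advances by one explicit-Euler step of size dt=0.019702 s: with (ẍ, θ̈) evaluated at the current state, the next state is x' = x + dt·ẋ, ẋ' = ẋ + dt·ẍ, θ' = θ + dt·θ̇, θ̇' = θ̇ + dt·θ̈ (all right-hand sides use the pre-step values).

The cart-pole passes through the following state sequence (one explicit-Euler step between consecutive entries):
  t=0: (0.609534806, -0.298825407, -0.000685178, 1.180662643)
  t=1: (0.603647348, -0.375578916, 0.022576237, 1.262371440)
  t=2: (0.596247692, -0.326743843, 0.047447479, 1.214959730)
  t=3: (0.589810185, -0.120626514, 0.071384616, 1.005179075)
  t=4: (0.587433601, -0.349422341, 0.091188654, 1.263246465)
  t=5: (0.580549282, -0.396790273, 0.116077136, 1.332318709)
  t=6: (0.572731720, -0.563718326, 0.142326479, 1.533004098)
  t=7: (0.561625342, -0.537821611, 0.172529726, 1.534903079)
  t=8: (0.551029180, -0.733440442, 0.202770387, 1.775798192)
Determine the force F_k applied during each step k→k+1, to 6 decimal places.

step 0→1:
  ẍ = (ẋ'−ẋ)/dt = (-0.375578916−-0.298825407)/0.019702 = -3.895722
  θ̈ = (θ̇'−θ̇)/dt = (1.262371440−1.180662643)/0.019702 = 4.147234
  sinθ=-0.000685, cosθ=1.000000
  F = (M+m)·ẍ + m·l·cosθ·θ̈ − m·l·sinθ·θ̇² = -5.204984 + 0.350267 − -0.000081 = -4.854637
step 1→2:
  ẍ = (ẋ'−ẋ)/dt = (-0.326743843−-0.375578916)/0.019702 = 2.478686
  θ̈ = (θ̇'−θ̇)/dt = (1.214959730−1.262371440)/0.019702 = -2.406441
  sinθ=0.022574, cosθ=0.999745
  F = (M+m)·ẍ + m·l·cosθ·θ̈ − m·l·sinθ·θ̇² = 3.311715 + -0.203191 − 0.003038 = 3.105486
step 2→3:
  ẍ = (ẋ'−ẋ)/dt = (-0.120626514−-0.326743843)/0.019702 = 10.461747
  θ̈ = (θ̇'−θ̇)/dt = (1.005179075−1.214959730)/0.019702 = -10.647683
  sinθ=0.047430, cosθ=0.998875
  F = (M+m)·ẍ + m·l·cosθ·θ̈ − m·l·sinθ·θ̇² = 13.977699 + -0.898269 − 0.005913 = 13.073517
step 3→4:
  ẍ = (ẋ'−ẋ)/dt = (-0.349422341−-0.120626514)/0.019702 = -11.612822
  θ̈ = (θ̇'−θ̇)/dt = (1.263246465−1.005179075)/0.019702 = 13.098538
  sinθ=0.071324, cosθ=0.997453
  F = (M+m)·ẍ + m·l·cosθ·θ̈ − m·l·sinθ·θ̇² = -15.515625 + 1.103457 − 0.006086 = -14.418254
step 4→5:
  ẍ = (ẋ'−ẋ)/dt = (-0.396790273−-0.349422341)/0.019702 = -2.404219
  θ̈ = (θ̇'−θ̇)/dt = (1.332318709−1.263246465)/0.019702 = 3.505849
  sinθ=0.091062, cosθ=0.995845
  F = (M+m)·ẍ + m·l·cosθ·θ̈ − m·l·sinθ·θ̇² = -3.212222 + 0.294866 − 0.012273 = -2.929629
step 5→6:
  ẍ = (ẋ'−ẋ)/dt = (-0.563718326−-0.396790273)/0.019702 = -8.472645
  θ̈ = (θ̇'−θ̇)/dt = (1.533004098−1.332318709)/0.019702 = 10.186041
  sinθ=0.115817, cosθ=0.993271
  F = (M+m)·ẍ + m·l·cosθ·θ̈ − m·l·sinθ·θ̇² = -11.320106 + 0.854502 − 0.017363 = -10.482967
step 6→7:
  ẍ = (ẋ'−ẋ)/dt = (-0.537821611−-0.563718326)/0.019702 = 1.314421
  θ̈ = (θ̇'−θ̇)/dt = (1.534903079−1.533004098)/0.019702 = 0.096385
  sinθ=0.141846, cosθ=0.989889
  F = (M+m)·ẍ + m·l·cosθ·θ̈ − m·l·sinθ·θ̇² = 1.756167 + 0.008058 − 0.028154 = 1.736071
step 7→8:
  ẍ = (ẋ'−ẋ)/dt = (-0.733440442−-0.537821611)/0.019702 = -9.928882
  θ̈ = (θ̇'−θ̇)/dt = (1.775798192−1.534903079)/0.019702 = 12.226937
  sinθ=0.171675, cosθ=0.985154
  F = (M+m)·ẍ + m·l·cosθ·θ̈ − m·l·sinθ·θ̇² = -13.265751 + 1.017330 − 0.034159 = -12.282580

F_0 = -4.854637 N
F_1 = 3.105486 N
F_2 = 13.073517 N
F_3 = -14.418254 N
F_4 = -2.929629 N
F_5 = -10.482967 N
F_6 = 1.736071 N
F_7 = -12.282580 N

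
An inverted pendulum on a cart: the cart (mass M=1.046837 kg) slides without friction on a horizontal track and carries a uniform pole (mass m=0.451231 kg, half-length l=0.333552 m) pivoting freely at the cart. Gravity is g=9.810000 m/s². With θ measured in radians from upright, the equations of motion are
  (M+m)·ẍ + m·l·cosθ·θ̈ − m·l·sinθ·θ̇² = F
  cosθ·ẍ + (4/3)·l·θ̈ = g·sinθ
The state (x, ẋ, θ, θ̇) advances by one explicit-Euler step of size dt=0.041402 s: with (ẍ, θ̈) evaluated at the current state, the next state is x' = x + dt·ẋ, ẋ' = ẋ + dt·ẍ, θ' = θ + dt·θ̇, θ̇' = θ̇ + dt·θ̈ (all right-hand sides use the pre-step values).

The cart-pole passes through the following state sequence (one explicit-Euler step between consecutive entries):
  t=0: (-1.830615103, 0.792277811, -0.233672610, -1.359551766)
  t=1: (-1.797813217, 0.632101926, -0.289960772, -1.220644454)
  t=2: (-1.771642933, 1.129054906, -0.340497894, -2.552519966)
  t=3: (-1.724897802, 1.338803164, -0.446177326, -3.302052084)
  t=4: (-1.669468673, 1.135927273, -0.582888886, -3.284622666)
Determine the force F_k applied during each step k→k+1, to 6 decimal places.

step 0→1:
  ẍ = (ẋ'−ẋ)/dt = (0.632101926−0.792277811)/0.041402 = -3.868796
  θ̈ = (θ̇'−θ̇)/dt = (-1.220644454−-1.359551766)/0.041402 = 3.355087
  sinθ=-0.231552, cosθ=0.972823
  F = (M+m)·ẍ + m·l·cosθ·θ̈ − m·l·sinθ·θ̇² = -5.795719 + 0.491247 − -0.064417 = -5.240055
step 1→2:
  ẍ = (ẋ'−ẋ)/dt = (1.129054906−0.632101926)/0.041402 = 12.003115
  θ̈ = (θ̇'−θ̇)/dt = (-2.552519966−-1.220644454)/0.041402 = -32.169352
  sinθ=-0.285915, cosθ=0.958255
  F = (M+m)·ẍ + m·l·cosθ·θ̈ − m·l·sinθ·θ̇² = 17.981483 + -4.639658 − -0.064118 = 13.405943
step 2→3:
  ẍ = (ẋ'−ẋ)/dt = (1.338803164−1.129054906)/0.041402 = 5.066138
  θ̈ = (θ̇'−θ̇)/dt = (-3.302052084−-2.552519966)/0.041402 = -18.103766
  sinθ=-0.333956, cosθ=0.942589
  F = (M+m)·ẍ + m·l·cosθ·θ̈ − m·l·sinθ·θ̇² = 7.589420 + -2.568346 − -0.327484 = 5.348558
step 3→4:
  ẍ = (ẋ'−ẋ)/dt = (1.135927273−1.338803164)/0.041402 = -4.900147
  θ̈ = (θ̇'−θ̇)/dt = (-3.284622666−-3.302052084)/0.041402 = 0.420980
  sinθ=-0.431520, cosθ=0.902103
  F = (M+m)·ẍ + m·l·cosθ·θ̈ − m·l·sinθ·θ̇² = -7.340754 + 0.057158 − -0.708160 = -6.575435

F_0 = -5.240055 N
F_1 = 13.405943 N
F_2 = 5.348558 N
F_3 = -6.575435 N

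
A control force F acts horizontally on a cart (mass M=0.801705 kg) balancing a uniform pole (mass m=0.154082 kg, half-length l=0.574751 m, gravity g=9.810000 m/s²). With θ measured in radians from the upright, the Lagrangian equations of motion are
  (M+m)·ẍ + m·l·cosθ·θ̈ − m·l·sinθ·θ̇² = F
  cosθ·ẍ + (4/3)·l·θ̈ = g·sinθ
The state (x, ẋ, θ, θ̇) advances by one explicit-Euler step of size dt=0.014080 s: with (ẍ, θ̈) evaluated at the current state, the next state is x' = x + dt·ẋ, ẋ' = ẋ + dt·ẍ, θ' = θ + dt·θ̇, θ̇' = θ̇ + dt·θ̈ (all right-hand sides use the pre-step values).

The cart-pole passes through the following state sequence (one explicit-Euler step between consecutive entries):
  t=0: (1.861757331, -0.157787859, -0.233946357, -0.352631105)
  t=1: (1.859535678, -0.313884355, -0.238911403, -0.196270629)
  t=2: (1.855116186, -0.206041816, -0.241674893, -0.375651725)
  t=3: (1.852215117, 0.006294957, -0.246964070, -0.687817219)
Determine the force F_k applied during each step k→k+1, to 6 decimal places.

step 0→1:
  ẍ = (ẋ'−ẋ)/dt = (-0.313884355−-0.157787859)/0.014080 = -11.086399
  θ̈ = (θ̇'−θ̇)/dt = (-0.196270629−-0.352631105)/0.014080 = 11.105147
  sinθ=-0.231818, cosθ=0.972759
  F = (M+m)·ẍ + m·l·cosθ·θ̈ − m·l·sinθ·θ̇² = -10.596236 + 0.956668 − -0.002553 = -9.637015
step 1→2:
  ẍ = (ẋ'−ẋ)/dt = (-0.206041816−-0.313884355)/0.014080 = 7.659271
  θ̈ = (θ̇'−θ̇)/dt = (-0.375651725−-0.196270629)/0.014080 = -12.740135
  sinθ=-0.236645, cosθ=0.971596
  F = (M+m)·ẍ + m·l·cosθ·θ̈ − m·l·sinθ·θ̇² = 7.320632 + -1.096204 − -0.000807 = 6.225235
step 2→3:
  ẍ = (ẋ'−ẋ)/dt = (0.006294957−-0.206041816)/0.014080 = 15.080737
  θ̈ = (θ̇'−θ̇)/dt = (-0.687817219−-0.375651725)/0.014080 = -22.170845
  sinθ=-0.239329, cosθ=0.970938
  F = (M+m)·ẍ + m·l·cosθ·θ̈ − m·l·sinθ·θ̇² = 14.413972 + -1.906363 − -0.002991 = 12.510600

F_0 = -9.637015 N
F_1 = 6.225235 N
F_2 = 12.510600 N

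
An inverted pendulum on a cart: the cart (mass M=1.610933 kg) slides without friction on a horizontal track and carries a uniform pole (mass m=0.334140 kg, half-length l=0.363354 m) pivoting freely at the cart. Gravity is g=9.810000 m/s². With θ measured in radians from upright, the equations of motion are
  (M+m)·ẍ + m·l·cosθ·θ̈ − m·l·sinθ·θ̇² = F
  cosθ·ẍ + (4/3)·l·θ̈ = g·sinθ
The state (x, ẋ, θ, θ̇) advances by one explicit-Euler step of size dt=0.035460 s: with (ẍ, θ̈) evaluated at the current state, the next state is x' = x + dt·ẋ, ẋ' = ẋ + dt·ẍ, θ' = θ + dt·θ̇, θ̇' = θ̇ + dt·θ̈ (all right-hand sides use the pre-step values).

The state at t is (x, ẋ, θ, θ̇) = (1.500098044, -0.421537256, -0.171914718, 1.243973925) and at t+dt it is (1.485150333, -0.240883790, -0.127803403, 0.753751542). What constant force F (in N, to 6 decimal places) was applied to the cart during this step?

F = 8.287727 N

ẍ = (ẋ'−ẋ)/dt = (-0.240883790−-0.421537256)/0.035460 = 5.094570
θ̈ = (θ̇'−θ̇)/dt = (0.753751542−1.243973925)/0.035460 = -13.824658
sinθ=-0.171069, cosθ=0.985259
F = (M+m)·ẍ + m·l·cosθ·θ̈ − m·l·sinθ·θ̇² = 9.909311 + -1.653725 − -0.032141 = 8.287727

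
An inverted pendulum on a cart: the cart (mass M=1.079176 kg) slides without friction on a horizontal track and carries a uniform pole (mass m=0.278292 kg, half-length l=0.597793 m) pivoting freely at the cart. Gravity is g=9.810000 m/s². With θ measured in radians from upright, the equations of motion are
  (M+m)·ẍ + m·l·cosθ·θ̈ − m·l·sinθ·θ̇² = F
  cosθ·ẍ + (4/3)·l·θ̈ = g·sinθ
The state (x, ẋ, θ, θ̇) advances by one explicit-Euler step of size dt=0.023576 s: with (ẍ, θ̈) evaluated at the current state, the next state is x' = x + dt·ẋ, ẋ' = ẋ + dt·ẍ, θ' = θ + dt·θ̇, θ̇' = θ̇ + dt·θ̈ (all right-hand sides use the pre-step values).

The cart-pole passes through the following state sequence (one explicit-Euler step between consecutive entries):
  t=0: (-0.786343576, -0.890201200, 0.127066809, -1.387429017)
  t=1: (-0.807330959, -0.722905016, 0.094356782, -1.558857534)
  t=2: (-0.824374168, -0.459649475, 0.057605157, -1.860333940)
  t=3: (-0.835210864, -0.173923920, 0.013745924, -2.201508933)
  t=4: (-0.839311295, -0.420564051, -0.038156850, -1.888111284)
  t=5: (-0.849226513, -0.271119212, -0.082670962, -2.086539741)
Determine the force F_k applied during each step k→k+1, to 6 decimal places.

step 0→1:
  ẍ = (ẋ'−ẋ)/dt = (-0.722905016−-0.890201200)/0.023576 = 7.096038
  θ̈ = (θ̇'−θ̇)/dt = (-1.558857534−-1.387429017)/0.023576 = -7.271315
  sinθ=0.126725, cosθ=0.991938
  F = (M+m)·ẍ + m·l·cosθ·θ̈ − m·l·sinθ·θ̇² = 9.632644 + -1.199911 − 0.040582 = 8.392151
step 1→2:
  ẍ = (ẋ'−ẋ)/dt = (-0.459649475−-0.722905016)/0.023576 = 11.166251
  θ̈ = (θ̇'−θ̇)/dt = (-1.860333940−-1.558857534)/0.023576 = -12.787428
  sinθ=0.094217, cosθ=0.995552
  F = (M+m)·ẍ + m·l·cosθ·θ̈ − m·l·sinθ·θ̇² = 15.157829 + -2.117866 − 0.038088 = 13.001874
step 2→3:
  ẍ = (ẋ'−ẋ)/dt = (-0.173923920−-0.459649475)/0.023576 = 12.119340
  θ̈ = (θ̇'−θ̇)/dt = (-2.201508933−-1.860333940)/0.023576 = -14.471284
  sinθ=0.057573, cosθ=0.998341
  F = (M+m)·ẍ + m·l·cosθ·θ̈ − m·l·sinθ·θ̇² = 16.451616 + -2.403464 − 0.033148 = 14.015004
step 3→4:
  ẍ = (ẋ'−ẋ)/dt = (-0.420564051−-0.173923920)/0.023576 = -10.461492
  θ̈ = (θ̇'−θ̇)/dt = (-1.888111284−-2.201508933)/0.023576 = 13.293080
  sinθ=0.013745, cosθ=0.999906
  F = (M+m)·ẍ + m·l·cosθ·θ̈ − m·l·sinθ·θ̇² = -14.201140 + 2.211241 − 0.011083 = -12.000982
step 4→5:
  ẍ = (ẋ'−ẋ)/dt = (-0.271119212−-0.420564051)/0.023576 = 6.338855
  θ̈ = (θ̇'−θ̇)/dt = (-2.086539741−-1.888111284)/0.023576 = -8.416545
  sinθ=-0.038148, cosθ=0.999272
  F = (M+m)·ẍ + m·l·cosθ·θ̈ − m·l·sinθ·θ̇² = 8.604792 + -1.399166 − -0.022624 = 7.228251

F_0 = 8.392151 N
F_1 = 13.001874 N
F_2 = 14.015004 N
F_3 = -12.000982 N
F_4 = 7.228251 N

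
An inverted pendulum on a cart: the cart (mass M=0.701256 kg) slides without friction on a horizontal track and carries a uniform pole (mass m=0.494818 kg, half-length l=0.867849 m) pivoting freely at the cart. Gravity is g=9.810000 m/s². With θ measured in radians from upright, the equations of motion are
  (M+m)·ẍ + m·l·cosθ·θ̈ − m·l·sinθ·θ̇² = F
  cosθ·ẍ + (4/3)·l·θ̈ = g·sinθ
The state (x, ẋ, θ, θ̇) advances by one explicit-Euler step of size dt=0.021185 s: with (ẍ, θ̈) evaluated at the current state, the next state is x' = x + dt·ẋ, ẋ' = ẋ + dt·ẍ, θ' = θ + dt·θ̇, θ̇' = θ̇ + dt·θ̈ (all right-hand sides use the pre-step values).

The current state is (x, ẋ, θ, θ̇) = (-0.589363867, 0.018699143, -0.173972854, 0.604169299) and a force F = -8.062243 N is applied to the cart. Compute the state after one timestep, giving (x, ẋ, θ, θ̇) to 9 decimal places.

(-0.588967726, -0.170546632, -0.161173527, 0.734159058)

sinθ=-0.173096588, cosθ=0.984904854
temp = (F + m·l·θ̇²·sinθ)/(M+m) = (-8.062243 + -0.027132853)/1.196074 = -6.763273722
θ̈ = (g·sinθ − cosθ·temp)/(l·(4/3 − m·cos²θ/(M+m))) = 6.135933876
ẍ = temp − m·l·θ̈·cosθ/(M+m) = -8.933008027
Euler: x'=-0.589363867+0.021185·0.018699143=-0.588967726, ẋ'=0.018699143+0.021185·-8.933008027=-0.170546632
       θ'=-0.173972854+0.021185·0.604169299=-0.161173527, θ̇'=0.604169299+0.021185·6.135933876=0.734159058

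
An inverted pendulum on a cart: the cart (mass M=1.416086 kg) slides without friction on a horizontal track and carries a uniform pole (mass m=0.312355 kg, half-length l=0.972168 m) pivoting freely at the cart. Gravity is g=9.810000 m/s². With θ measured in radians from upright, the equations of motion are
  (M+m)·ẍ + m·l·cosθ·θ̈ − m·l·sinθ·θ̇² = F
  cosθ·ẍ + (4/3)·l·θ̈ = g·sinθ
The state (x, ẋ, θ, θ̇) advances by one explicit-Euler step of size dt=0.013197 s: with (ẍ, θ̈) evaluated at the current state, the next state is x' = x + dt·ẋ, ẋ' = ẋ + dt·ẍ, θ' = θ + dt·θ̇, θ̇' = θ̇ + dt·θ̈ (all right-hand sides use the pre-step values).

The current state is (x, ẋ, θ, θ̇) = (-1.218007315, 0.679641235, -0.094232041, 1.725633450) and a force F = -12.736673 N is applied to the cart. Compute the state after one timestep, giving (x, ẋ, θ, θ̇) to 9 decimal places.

sinθ=-0.094092645, cosθ=0.995563446
temp = (F + m·l·θ̇²·sinθ)/(M+m) = (-12.736673 + -0.085082954)/1.728441 = -7.418104497
θ̈ = (g·sinθ − cosθ·temp)/(l·(4/3 − m·cos²θ/(M+m))) = 5.759003876
ẍ = temp − m·l·θ̈·cosθ/(M+m) = -8.425387573
Euler: x'=-1.218007315+0.013197·0.679641235=-1.209038090, ẋ'=0.679641235+0.013197·-8.425387573=0.568451395
       θ'=-0.094232041+0.013197·1.725633450=-0.071458856, θ̇'=1.725633450+0.013197·5.759003876=1.801635024

(-1.209038090, 0.568451395, -0.071458856, 1.801635024)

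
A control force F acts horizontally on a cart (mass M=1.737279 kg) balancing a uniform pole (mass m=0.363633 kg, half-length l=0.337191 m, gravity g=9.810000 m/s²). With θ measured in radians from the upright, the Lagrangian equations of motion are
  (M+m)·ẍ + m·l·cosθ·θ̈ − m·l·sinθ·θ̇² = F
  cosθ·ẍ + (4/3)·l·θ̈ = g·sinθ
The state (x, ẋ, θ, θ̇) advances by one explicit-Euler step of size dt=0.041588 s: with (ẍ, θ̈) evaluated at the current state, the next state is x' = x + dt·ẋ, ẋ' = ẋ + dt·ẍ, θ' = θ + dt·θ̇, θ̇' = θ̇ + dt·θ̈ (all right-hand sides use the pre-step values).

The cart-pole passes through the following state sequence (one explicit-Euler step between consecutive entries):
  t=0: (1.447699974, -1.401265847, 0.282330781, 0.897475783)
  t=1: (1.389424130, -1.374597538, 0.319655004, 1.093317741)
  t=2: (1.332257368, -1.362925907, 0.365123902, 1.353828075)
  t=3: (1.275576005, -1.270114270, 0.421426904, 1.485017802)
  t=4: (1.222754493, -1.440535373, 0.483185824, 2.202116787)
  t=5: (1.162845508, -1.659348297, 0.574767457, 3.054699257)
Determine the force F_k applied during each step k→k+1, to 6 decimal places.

F_0 = 1.874236 N
F_1 = 1.272717 N
F_2 = 4.969635 N
F_3 = -6.790578 N
F_4 = -9.104180 N

step 0→1:
  ẍ = (ẋ'−ẋ)/dt = (-1.374597538−-1.401265847)/0.041588 = 0.641250
  θ̈ = (θ̇'−θ̇)/dt = (1.093317741−0.897475783)/0.041588 = 4.709098
  sinθ=0.278595, cosθ=0.960409
  F = (M+m)·ẍ + m·l·cosθ·θ̈ − m·l·sinθ·θ̇² = 1.347210 + 0.554540 − 0.027514 = 1.874236
step 1→2:
  ẍ = (ẋ'−ẋ)/dt = (-1.362925907−-1.374597538)/0.041588 = 0.280649
  θ̈ = (θ̇'−θ̇)/dt = (1.353828075−1.093317741)/0.041588 = 6.264075
  sinθ=0.314239, cosθ=0.949344
  F = (M+m)·ẍ + m·l·cosθ·θ̈ − m·l·sinθ·θ̇² = 0.589619 + 0.729155 − 0.046057 = 1.272717
step 2→3:
  ẍ = (ẋ'−ẋ)/dt = (-1.270114270−-1.362925907)/0.041588 = 2.231693
  θ̈ = (θ̇'−θ̇)/dt = (1.485017802−1.353828075)/0.041588 = 3.154509
  sinθ=0.357065, cosθ=0.934080
  F = (M+m)·ẍ + m·l·cosθ·θ̈ − m·l·sinθ·θ̇² = 4.688590 + 0.361289 − 0.080244 = 4.969635
step 3→4:
  ẍ = (ẋ'−ẋ)/dt = (-1.440535373−-1.270114270)/0.041588 = -4.097843
  θ̈ = (θ̇'−θ̇)/dt = (2.202116787−1.485017802)/0.041588 = 17.242930
  sinθ=0.409063, cosθ=0.912506
  F = (M+m)·ẍ + m·l·cosθ·θ̈ − m·l·sinθ·θ̇² = -8.609208 + 1.929240 − 0.110610 = -6.790578
step 4→5:
  ẍ = (ẋ'−ẋ)/dt = (-1.659348297−-1.440535373)/0.041588 = -5.261444
  θ̈ = (θ̇'−θ̇)/dt = (3.054699257−2.202116787)/0.041588 = 20.500685
  sinθ=0.464603, cosθ=0.885519
  F = (M+m)·ẍ + m·l·cosθ·θ̈ − m·l·sinθ·θ̇² = -11.053830 + 2.225900 − 0.276250 = -9.104180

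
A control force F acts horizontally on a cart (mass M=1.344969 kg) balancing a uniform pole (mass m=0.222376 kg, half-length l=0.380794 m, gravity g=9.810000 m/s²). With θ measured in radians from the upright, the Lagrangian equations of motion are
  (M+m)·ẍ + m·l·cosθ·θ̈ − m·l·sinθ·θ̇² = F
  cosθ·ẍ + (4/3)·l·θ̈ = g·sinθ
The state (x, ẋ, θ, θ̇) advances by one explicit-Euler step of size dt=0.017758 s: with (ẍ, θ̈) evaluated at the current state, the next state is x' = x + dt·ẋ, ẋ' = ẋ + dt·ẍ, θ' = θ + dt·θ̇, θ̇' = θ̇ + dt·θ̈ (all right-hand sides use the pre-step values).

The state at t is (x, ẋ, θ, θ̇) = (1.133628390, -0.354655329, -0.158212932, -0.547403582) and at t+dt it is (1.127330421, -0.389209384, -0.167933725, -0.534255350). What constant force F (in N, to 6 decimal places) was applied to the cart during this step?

F = -2.983875 N

ẍ = (ẋ'−ẋ)/dt = (-0.389209384−-0.354655329)/0.017758 = -1.945830
θ̈ = (θ̇'−θ̇)/dt = (-0.534255350−-0.547403582)/0.017758 = 0.740412
sinθ=-0.157554, cosθ=0.987510
F = (M+m)·ẍ + m·l·cosθ·θ̈ − m·l·sinθ·θ̇² = -3.049787 + 0.061915 − -0.003998 = -2.983875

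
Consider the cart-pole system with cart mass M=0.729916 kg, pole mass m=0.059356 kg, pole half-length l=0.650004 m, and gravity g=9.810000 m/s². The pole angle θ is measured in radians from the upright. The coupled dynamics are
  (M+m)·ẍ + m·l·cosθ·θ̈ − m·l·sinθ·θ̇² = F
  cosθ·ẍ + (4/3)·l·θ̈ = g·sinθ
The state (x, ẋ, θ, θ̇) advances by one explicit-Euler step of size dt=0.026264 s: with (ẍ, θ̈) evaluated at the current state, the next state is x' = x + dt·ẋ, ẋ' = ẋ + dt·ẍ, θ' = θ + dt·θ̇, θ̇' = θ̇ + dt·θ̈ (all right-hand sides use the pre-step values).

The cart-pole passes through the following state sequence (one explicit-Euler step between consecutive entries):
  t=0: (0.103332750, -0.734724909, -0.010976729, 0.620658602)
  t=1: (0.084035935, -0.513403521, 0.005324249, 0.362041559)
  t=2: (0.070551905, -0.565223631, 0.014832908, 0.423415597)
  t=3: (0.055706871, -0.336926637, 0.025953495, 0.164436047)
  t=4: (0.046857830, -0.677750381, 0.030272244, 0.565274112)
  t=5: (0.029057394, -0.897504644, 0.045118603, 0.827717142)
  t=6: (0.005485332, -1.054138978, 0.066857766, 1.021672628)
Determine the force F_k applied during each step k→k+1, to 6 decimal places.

step 0→1:
  ẍ = (ẋ'−ẋ)/dt = (-0.513403521−-0.734724909)/0.026264 = 8.426797
  θ̈ = (θ̇'−θ̇)/dt = (0.362041559−0.620658602)/0.026264 = -9.846826
  sinθ=-0.010977, cosθ=0.999940
  F = (M+m)·ẍ + m·l·cosθ·θ̈ − m·l·sinθ·θ̇² = 6.651035 + -0.379884 − -0.000163 = 6.271314
step 1→2:
  ẍ = (ẋ'−ẋ)/dt = (-0.565223631−-0.513403521)/0.026264 = -1.973047
  θ̈ = (θ̇'−θ̇)/dt = (0.423415597−0.362041559)/0.026264 = 2.336812
  sinθ=0.005324, cosθ=0.999986
  F = (M+m)·ẍ + m·l·cosθ·θ̈ − m·l·sinθ·θ̇² = -1.557271 + 0.090157 − 0.000027 = -1.467141
step 2→3:
  ẍ = (ẋ'−ẋ)/dt = (-0.336926637−-0.565223631)/0.026264 = 8.692392
  θ̈ = (θ̇'−θ̇)/dt = (0.164436047−0.423415597)/0.026264 = -9.860629
  sinθ=0.014832, cosθ=0.999890
  F = (M+m)·ẍ + m·l·cosθ·θ̈ − m·l·sinθ·θ̇² = 6.860662 + -0.380397 − 0.000103 = 6.480162
step 3→4:
  ẍ = (ẋ'−ẋ)/dt = (-0.677750381−-0.336926637)/0.026264 = -12.976841
  θ̈ = (θ̇'−θ̇)/dt = (0.565274112−0.164436047)/0.026264 = 15.261882
  sinθ=0.025951, cosθ=0.999663
  F = (M+m)·ẍ + m·l·cosθ·θ̈ − m·l·sinθ·θ̇² = -10.242257 + 0.588630 − 0.000027 = -9.653654
step 4→5:
  ẍ = (ẋ'−ẋ)/dt = (-0.897504644−-0.677750381)/0.026264 = -8.367129
  θ̈ = (θ̇'−θ̇)/dt = (0.827717142−0.565274112)/0.026264 = 9.992500
  sinθ=0.030268, cosθ=0.999542
  F = (M+m)·ẍ + m·l·cosθ·θ̈ − m·l·sinθ·θ̇² = -6.603940 + 0.385350 − 0.000373 = -6.218963
step 5→6:
  ẍ = (ẋ'−ẋ)/dt = (-1.054138978−-0.897504644)/0.026264 = -5.963842
  θ̈ = (θ̇'−θ̇)/dt = (1.021672628−0.827717142)/0.026264 = 7.384842
  sinθ=0.045103, cosθ=0.998982
  F = (M+m)·ẍ + m·l·cosθ·θ̈ − m·l·sinθ·θ̇² = -4.707093 + 0.284629 − 0.001192 = -4.423656

F_0 = 6.271314 N
F_1 = -1.467141 N
F_2 = 6.480162 N
F_3 = -9.653654 N
F_4 = -6.218963 N
F_5 = -4.423656 N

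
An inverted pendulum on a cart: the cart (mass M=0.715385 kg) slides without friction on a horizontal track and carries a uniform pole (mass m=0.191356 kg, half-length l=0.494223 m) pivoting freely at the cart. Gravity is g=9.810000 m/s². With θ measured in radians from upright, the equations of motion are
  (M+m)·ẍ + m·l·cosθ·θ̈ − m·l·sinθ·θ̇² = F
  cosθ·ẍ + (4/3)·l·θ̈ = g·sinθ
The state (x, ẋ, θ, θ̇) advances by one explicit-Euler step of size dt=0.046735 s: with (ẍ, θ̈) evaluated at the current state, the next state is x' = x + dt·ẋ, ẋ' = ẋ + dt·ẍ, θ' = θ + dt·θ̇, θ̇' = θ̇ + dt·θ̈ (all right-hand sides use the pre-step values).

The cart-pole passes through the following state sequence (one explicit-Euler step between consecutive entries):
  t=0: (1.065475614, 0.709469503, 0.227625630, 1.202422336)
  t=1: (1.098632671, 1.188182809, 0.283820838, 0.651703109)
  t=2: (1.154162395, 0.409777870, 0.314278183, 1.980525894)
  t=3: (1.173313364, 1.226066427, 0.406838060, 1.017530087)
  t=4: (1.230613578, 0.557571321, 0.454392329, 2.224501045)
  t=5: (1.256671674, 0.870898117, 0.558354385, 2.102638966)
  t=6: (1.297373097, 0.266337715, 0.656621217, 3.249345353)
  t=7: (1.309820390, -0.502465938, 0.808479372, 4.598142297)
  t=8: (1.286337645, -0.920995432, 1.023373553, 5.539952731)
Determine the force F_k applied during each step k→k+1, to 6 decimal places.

step 0→1:
  ẍ = (ẋ'−ẋ)/dt = (1.188182809−0.709469503)/0.046735 = 10.243143
  θ̈ = (θ̇'−θ̇)/dt = (0.651703109−1.202422336)/0.046735 = -11.783871
  sinθ=0.225665, cosθ=0.974205
  F = (M+m)·ẍ + m·l·cosθ·θ̈ − m·l·sinθ·θ̇² = 9.287878 + -1.085684 − 0.030856 = 8.171338
step 1→2:
  ẍ = (ẋ'−ẋ)/dt = (0.409777870−1.188182809)/0.046735 = -16.655717
  θ̈ = (θ̇'−θ̇)/dt = (1.980525894−0.651703109)/0.046735 = 28.433140
  sinθ=0.280026, cosθ=0.959993
  F = (M+m)·ẍ + m·l·cosθ·θ̈ − m·l·sinθ·θ̇² = -15.102422 + 2.581414 − 0.011248 = -12.532255
step 2→3:
  ẍ = (ẋ'−ẋ)/dt = (1.226066427−0.409777870)/0.046735 = 17.466322
  θ̈ = (θ̇'−θ̇)/dt = (1.017530087−1.980525894)/0.046735 = -20.605452
  sinθ=0.309130, cosθ=0.951020
  F = (M+m)·ẍ + m·l·cosθ·θ̈ − m·l·sinθ·θ̇² = 15.837430 + -1.853262 − 0.114675 = 13.869494
step 3→4:
  ẍ = (ẋ'−ẋ)/dt = (0.557571321−1.226066427)/0.046735 = -14.303950
  θ̈ = (θ̇'−θ̇)/dt = (2.224501045−1.017530087)/0.046735 = 25.825847
  sinθ=0.395707, cosθ=0.918377
  F = (M+m)·ẍ + m·l·cosθ·θ̈ − m·l·sinθ·θ̇² = -12.969978 + 2.243058 − 0.038747 = -10.765667
step 4→5:
  ẍ = (ẋ'−ẋ)/dt = (0.870898117−0.557571321)/0.046735 = 6.704329
  θ̈ = (θ̇'−θ̇)/dt = (2.102638966−2.224501045)/0.046735 = -2.607512
  sinθ=0.438916, cosθ=0.898528
  F = (M+m)·ẍ + m·l·cosθ·θ̈ − m·l·sinθ·θ̇² = 6.079090 + -0.221576 − 0.205405 = 5.652108
step 5→6:
  ẍ = (ẋ'−ẋ)/dt = (0.266337715−0.870898117)/0.046735 = -12.935924
  θ̈ = (θ̇'−θ̇)/dt = (3.249345353−2.102638966)/0.046735 = 24.536352
  sinθ=0.529791, cosθ=0.848128
  F = (M+m)·ẍ + m·l·cosθ·θ̈ − m·l·sinθ·θ̇² = -11.729533 + 1.968052 − 0.221513 = -9.982994
step 6→7:
  ẍ = (ẋ'−ẋ)/dt = (-0.502465938−0.266337715)/0.046735 = -16.450276
  θ̈ = (θ̇'−θ̇)/dt = (4.598142297−3.249345353)/0.046735 = 28.860532
  sinθ=0.610444, cosθ=0.792059
  F = (M+m)·ẍ + m·l·cosθ·θ̈ − m·l·sinθ·θ̇² = -14.916140 + 2.161858 − 0.609541 = -13.363823
step 7→8:
  ẍ = (ẋ'−ẋ)/dt = (-0.920995432−-0.502465938)/0.046735 = -8.955376
  θ̈ = (θ̇'−θ̇)/dt = (5.539952731−4.598142297)/0.046735 = 20.152144
  sinθ=0.723238, cosθ=0.690599
  F = (M+m)·ẍ + m·l·cosθ·θ̈ − m·l·sinθ·θ̇² = -8.120207 + 1.316171 − 1.446142 = -8.250178

F_0 = 8.171338 N
F_1 = -12.532255 N
F_2 = 13.869494 N
F_3 = -10.765667 N
F_4 = 5.652108 N
F_5 = -9.982994 N
F_6 = -13.363823 N
F_7 = -8.250178 N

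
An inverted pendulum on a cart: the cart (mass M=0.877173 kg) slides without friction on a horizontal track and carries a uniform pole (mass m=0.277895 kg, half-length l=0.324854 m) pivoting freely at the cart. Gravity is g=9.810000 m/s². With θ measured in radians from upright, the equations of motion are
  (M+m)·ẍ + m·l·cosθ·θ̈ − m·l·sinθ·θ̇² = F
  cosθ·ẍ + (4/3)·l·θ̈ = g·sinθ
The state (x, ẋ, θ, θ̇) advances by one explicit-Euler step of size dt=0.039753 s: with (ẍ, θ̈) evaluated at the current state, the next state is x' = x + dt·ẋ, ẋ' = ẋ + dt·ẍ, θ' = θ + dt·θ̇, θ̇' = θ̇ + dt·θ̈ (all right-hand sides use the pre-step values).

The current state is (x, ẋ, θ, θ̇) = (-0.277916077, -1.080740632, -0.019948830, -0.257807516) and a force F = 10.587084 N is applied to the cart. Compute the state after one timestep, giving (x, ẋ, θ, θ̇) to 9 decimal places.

sinθ=-0.019947507, cosθ=0.999801029
temp = (F + m·l·θ̇²·sinθ)/(M+m) = (10.587084 + -0.000119687)/1.155068 = 9.165663245
θ̈ = (g·sinθ − cosθ·temp)/(l·(4/3 − m·cos²θ/(M+m))) = -26.363823362
ẍ = temp − m·l·θ̈·cosθ/(M+m) = 11.225739857
Euler: x'=-0.277916077+0.039753·-1.080740632=-0.320878759, ẋ'=-1.080740632+0.039753·11.225739857=-0.634483795
       θ'=-0.019948830+0.039753·-0.257807516=-0.030197452, θ̇'=-0.257807516+0.039753·-26.363823362=-1.305848586

(-0.320878759, -0.634483795, -0.030197452, -1.305848586)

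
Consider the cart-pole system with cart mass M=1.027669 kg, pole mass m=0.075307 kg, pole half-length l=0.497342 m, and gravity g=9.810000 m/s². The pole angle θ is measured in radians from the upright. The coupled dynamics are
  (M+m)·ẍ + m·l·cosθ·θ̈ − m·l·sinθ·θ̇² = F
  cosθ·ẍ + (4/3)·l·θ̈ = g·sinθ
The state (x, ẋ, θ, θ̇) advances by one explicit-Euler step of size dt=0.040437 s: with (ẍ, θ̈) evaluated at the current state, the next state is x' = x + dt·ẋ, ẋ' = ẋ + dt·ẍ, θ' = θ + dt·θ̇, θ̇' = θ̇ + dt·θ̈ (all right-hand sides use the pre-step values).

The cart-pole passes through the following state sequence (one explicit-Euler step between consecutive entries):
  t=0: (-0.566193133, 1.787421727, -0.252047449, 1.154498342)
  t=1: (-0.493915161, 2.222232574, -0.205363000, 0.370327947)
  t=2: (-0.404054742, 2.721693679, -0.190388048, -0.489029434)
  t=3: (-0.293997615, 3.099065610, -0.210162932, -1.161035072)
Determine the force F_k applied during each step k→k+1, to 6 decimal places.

F_0 = 11.169165 N
F_1 = 12.845327 N
F_2 = 9.683870 N

step 0→1:
  ẍ = (ẋ'−ẋ)/dt = (2.222232574−1.787421727)/0.040437 = 10.752797
  θ̈ = (θ̇'−θ̇)/dt = (0.370327947−1.154498342)/0.040437 = -19.392398
  sinθ=-0.249387, cosθ=0.968404
  F = (M+m)·ẍ + m·l·cosθ·θ̈ − m·l·sinθ·θ̇² = 11.860077 + -0.703361 − -0.012449 = 11.169165
step 1→2:
  ẍ = (ẋ'−ẋ)/dt = (2.721693679−2.222232574)/0.040437 = 12.351587
  θ̈ = (θ̇'−θ̇)/dt = (-0.489029434−0.370327947)/0.040437 = -21.251759
  sinθ=-0.203923, cosθ=0.978987
  F = (M+m)·ẍ + m·l·cosθ·θ̈ − m·l·sinθ·θ̇² = 13.623504 + -0.779224 − -0.001047 = 12.845327
step 2→3:
  ẍ = (ẋ'−ẋ)/dt = (3.099065610−2.721693679)/0.040437 = 9.332342
  θ̈ = (θ̇'−θ̇)/dt = (-1.161035072−-0.489029434)/0.040437 = -16.618583
  sinθ=-0.189240, cosθ=0.981931
  F = (M+m)·ẍ + m·l·cosθ·θ̈ − m·l·sinθ·θ̇² = 10.293350 + -0.611175 − -0.001695 = 9.683870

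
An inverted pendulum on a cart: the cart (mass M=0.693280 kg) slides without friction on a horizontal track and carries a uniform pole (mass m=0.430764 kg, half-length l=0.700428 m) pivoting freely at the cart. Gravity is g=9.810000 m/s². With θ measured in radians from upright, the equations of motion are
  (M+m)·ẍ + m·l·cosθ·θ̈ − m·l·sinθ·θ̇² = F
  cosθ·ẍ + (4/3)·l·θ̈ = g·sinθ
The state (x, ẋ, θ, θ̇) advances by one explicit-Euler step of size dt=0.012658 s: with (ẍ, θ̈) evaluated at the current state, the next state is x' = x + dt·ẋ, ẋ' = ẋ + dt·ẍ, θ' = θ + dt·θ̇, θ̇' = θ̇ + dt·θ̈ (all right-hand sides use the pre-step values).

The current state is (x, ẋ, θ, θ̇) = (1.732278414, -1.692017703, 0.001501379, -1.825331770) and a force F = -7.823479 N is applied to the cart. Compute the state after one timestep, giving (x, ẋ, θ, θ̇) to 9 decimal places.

(1.710860854, -1.815705869, -0.021603671, -1.692690235)

sinθ=0.001501378, cosθ=0.999998873
temp = (F + m·l·θ̇²·sinθ)/(M+m) = (-7.823479 + 0.001509304)/1.124044 = -6.958775365
θ̈ = (g·sinθ − cosθ·temp)/(l·(4/3 − m·cos²θ/(M+m))) = 10.478869889
ẍ = temp − m·l·θ̈·cosθ/(M+m) = -9.771540995
Euler: x'=1.732278414+0.012658·-1.692017703=1.710860854, ẋ'=-1.692017703+0.012658·-9.771540995=-1.815705869
       θ'=0.001501379+0.012658·-1.825331770=-0.021603671, θ̇'=-1.825331770+0.012658·10.478869889=-1.692690235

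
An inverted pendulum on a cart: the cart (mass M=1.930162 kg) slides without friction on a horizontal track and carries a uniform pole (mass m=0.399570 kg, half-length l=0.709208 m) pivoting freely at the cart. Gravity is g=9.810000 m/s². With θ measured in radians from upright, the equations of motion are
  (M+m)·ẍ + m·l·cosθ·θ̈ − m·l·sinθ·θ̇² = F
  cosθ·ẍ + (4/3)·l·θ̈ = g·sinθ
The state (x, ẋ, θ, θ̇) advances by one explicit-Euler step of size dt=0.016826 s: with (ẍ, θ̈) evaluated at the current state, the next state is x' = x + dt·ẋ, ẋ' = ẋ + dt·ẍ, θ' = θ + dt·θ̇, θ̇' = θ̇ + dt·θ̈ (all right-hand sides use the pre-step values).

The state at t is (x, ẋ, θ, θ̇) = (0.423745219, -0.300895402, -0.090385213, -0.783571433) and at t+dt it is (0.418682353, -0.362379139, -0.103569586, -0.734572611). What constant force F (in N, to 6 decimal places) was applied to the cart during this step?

ẍ = (ẋ'−ẋ)/dt = (-0.362379139−-0.300895402)/0.016826 = -3.654091
θ̈ = (θ̇'−θ̇)/dt = (-0.734572611−-0.783571433)/0.016826 = 2.912090
sinθ=-0.090262, cosθ=0.995918
F = (M+m)·ẍ + m·l·cosθ·θ̈ − m·l·sinθ·θ̇² = -8.513053 + 0.821854 − -0.015705 = -7.675494

F = -7.675494 N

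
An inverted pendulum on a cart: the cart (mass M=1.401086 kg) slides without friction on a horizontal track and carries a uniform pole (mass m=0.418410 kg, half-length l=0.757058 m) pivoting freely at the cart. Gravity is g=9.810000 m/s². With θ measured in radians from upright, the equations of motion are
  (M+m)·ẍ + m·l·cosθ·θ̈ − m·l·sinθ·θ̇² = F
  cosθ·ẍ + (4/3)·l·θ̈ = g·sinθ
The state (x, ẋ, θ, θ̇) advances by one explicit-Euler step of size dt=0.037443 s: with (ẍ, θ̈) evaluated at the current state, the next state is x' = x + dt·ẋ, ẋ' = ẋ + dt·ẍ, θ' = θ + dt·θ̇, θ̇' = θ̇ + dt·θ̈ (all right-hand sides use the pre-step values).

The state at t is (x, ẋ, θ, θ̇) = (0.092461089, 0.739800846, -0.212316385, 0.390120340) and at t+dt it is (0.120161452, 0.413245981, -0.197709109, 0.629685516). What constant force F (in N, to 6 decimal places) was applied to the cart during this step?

ẍ = (ẋ'−ẋ)/dt = (0.413245981−0.739800846)/0.037443 = -8.721386
θ̈ = (θ̇'−θ̇)/dt = (0.629685516−0.390120340)/0.037443 = 6.398130
sinθ=-0.210725, cosθ=0.977545
F = (M+m)·ẍ + m·l·cosθ·θ̈ − m·l·sinθ·θ̇² = -15.868527 + 1.981168 − -0.010159 = -13.877201

F = -13.877201 N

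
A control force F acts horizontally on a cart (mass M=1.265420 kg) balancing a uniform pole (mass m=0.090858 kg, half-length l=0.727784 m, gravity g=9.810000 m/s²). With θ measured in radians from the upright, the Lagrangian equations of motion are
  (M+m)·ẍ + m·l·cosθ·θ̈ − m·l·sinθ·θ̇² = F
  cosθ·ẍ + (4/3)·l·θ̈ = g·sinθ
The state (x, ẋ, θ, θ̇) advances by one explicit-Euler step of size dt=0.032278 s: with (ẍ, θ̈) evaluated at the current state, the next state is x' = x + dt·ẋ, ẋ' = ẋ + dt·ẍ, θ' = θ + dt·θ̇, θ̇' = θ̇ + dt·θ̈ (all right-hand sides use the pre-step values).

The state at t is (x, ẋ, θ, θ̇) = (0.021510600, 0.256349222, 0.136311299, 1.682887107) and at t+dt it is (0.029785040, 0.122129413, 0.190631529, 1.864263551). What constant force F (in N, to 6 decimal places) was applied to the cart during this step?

F = -5.297061 N

ẍ = (ẋ'−ẋ)/dt = (0.122129413−0.256349222)/0.032278 = -4.158244
θ̈ = (θ̇'−θ̇)/dt = (1.864263551−1.682887107)/0.032278 = 5.619197
sinθ=0.135890, cosθ=0.990724
F = (M+m)·ẍ + m·l·cosθ·θ̈ − m·l·sinθ·θ̇² = -5.639735 + 0.368123 − 0.025448 = -5.297061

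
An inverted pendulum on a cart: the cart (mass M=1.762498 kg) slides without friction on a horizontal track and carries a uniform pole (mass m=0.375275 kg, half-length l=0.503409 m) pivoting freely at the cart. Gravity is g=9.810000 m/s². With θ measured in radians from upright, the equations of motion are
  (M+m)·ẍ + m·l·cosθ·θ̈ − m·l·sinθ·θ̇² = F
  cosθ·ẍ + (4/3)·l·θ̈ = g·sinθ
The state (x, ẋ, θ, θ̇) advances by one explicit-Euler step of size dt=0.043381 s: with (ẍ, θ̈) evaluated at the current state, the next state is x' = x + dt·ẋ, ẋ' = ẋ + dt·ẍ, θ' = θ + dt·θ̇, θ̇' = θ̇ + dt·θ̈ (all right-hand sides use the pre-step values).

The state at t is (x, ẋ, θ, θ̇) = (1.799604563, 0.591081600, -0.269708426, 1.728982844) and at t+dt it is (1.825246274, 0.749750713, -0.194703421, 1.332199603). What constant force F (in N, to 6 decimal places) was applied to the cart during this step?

ẍ = (ẋ'−ẋ)/dt = (0.749750713−0.591081600)/0.043381 = 3.657572
θ̈ = (θ̇'−θ̇)/dt = (1.332199603−1.728982844)/0.043381 = -9.146475
sinθ=-0.266450, cosθ=0.963849
F = (M+m)·ẍ + m·l·cosθ·θ̈ − m·l·sinθ·θ̇² = 7.819058 + -1.665456 − -0.150476 = 6.304078

F = 6.304078 N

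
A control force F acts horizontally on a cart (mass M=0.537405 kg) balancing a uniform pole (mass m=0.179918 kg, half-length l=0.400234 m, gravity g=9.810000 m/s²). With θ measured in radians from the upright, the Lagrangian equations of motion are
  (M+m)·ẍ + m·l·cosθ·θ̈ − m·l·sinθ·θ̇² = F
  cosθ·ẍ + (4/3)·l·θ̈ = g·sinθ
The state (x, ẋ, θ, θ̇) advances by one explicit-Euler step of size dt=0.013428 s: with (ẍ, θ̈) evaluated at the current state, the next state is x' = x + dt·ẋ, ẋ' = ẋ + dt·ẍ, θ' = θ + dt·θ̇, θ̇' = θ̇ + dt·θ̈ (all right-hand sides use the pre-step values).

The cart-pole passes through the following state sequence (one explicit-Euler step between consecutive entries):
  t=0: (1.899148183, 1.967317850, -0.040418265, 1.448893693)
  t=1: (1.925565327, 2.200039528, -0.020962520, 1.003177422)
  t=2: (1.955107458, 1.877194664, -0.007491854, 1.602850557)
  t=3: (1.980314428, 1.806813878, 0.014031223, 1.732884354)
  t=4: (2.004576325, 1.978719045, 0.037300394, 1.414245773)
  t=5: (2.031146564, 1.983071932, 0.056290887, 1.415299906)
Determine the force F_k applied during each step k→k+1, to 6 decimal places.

step 0→1:
  ẍ = (ẋ'−ẋ)/dt = (2.200039528−1.967317850)/0.013428 = 17.331075
  θ̈ = (θ̇'−θ̇)/dt = (1.003177422−1.448893693)/0.013428 = -33.193050
  sinθ=-0.040407, cosθ=0.999183
  F = (M+m)·ẍ + m·l·cosθ·θ̈ − m·l·sinθ·θ̇² = 12.431979 + -2.388256 − -0.006108 = 10.049831
step 1→2:
  ẍ = (ẋ'−ẋ)/dt = (1.877194664−2.200039528)/0.013428 = -24.042662
  θ̈ = (θ̇'−θ̇)/dt = (1.602850557−1.003177422)/0.013428 = 44.658410
  sinθ=-0.020961, cosθ=0.999780
  F = (M+m)·ẍ + m·l·cosθ·θ̈ − m·l·sinθ·θ̇² = -17.246354 + 3.215114 − -0.001519 = -14.029721
step 2→3:
  ẍ = (ẋ'−ẋ)/dt = (1.806813878−1.877194664)/0.013428 = -5.241345
  θ̈ = (θ̇'−θ̇)/dt = (1.732884354−1.602850557)/0.013428 = 9.683780
  sinθ=-0.007492, cosθ=0.999972
  F = (M+m)·ẍ + m·l·cosθ·θ̈ − m·l·sinθ·θ̇² = -3.759738 + 0.697303 − -0.001386 = -3.061049
step 3→4:
  ẍ = (ẋ'−ẋ)/dt = (1.978719045−1.806813878)/0.013428 = 12.801993
  θ̈ = (θ̇'−θ̇)/dt = (1.414245773−1.732884354)/0.013428 = -23.729415
  sinθ=0.014031, cosθ=0.999902
  F = (M+m)·ẍ + m·l·cosθ·θ̈ − m·l·sinθ·θ̇² = 9.183164 + -1.708570 − 0.003034 = 7.471560
step 4→5:
  ẍ = (ẋ'−ẋ)/dt = (1.983071932−1.978719045)/0.013428 = 0.324165
  θ̈ = (θ̇'−θ̇)/dt = (1.415299906−1.414245773)/0.013428 = 0.078503
  sinθ=0.037292, cosθ=0.999304
  F = (M+m)·ẍ + m·l·cosθ·θ̈ − m·l·sinθ·θ̇² = 0.232531 + 0.005649 − 0.005371 = 0.232809

F_0 = 10.049831 N
F_1 = -14.029721 N
F_2 = -3.061049 N
F_3 = 7.471560 N
F_4 = 0.232809 N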